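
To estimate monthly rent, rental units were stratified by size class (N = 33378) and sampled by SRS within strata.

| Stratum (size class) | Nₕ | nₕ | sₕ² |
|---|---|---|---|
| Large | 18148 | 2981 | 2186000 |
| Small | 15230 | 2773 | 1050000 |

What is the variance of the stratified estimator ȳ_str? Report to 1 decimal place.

245.7

Var(ȳ_str) = Σₕ Wₕ²(1 − fₕ)sₕ²/nₕ with Wₕ = Nₕ/N, N = 33378.
Large: Wₕ = 0.54371143; term = 0.54371143²·(1 − 0.16426052)·2186000/2981 = 181.17406.
Small: Wₕ = 0.45628857; term = 0.45628857²·(1 − 0.18207485)·1050000/2773 = 64.481061.
Sum = 245.65512.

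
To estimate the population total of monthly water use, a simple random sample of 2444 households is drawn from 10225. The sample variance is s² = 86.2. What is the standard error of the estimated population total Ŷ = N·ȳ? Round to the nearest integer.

1675

Var(Ŷ) = N²·Var(ȳ) = N²·(1 − n/N)·s²/n.
f = 2444/10225 = 0.23902200; Var(ȳ) = 0.76097800·86.2/2444 = 0.026839731.
Var(Ŷ) = 10225² · 0.026839731 = 2.8061107 × 10^6.
SE(Ŷ) = √(2.8061107 × 10^6) = 1675.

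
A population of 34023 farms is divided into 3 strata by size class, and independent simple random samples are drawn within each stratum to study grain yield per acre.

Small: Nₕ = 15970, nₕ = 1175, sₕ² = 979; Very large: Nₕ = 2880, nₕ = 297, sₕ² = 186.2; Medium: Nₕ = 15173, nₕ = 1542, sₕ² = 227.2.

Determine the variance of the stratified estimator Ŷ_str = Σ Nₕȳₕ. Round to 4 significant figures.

Var(Ŷ_str) = Σₕ Nₕ²(1 − fₕ)sₕ²/nₕ.
Small: 15970²·(1 − 1175/15970)·979/1175 = 1.9686328 × 10^8.
Very large: 2880²·(1 − 297/2880)·186.2/297 = 4.6638022 × 10^6.
Medium: 15173²·(1 − 1542/15173)·227.2/1542 = 3.0473556 × 10^7.
Sum = 2.3200064 × 10^8.

2.320 × 10^8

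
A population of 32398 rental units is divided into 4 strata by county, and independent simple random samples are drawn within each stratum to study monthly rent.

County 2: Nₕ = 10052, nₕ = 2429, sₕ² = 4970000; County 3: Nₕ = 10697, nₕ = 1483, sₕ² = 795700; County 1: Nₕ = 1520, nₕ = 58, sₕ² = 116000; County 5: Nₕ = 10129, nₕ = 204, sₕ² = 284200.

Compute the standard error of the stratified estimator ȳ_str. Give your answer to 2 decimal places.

Var(ȳ_str) = Σₕ Wₕ²(1 − fₕ)sₕ²/nₕ with Wₕ = Nₕ/N, N = 32398.
County 2: Wₕ = 0.31026607; term = 0.31026607²·(1 − 0.24164345)·4970000/2429 = 149.37258.
County 3: Wₕ = 0.33017470; term = 0.33017470²·(1 − 0.13863700)·795700/1483 = 50.382766.
County 1: Wₕ = 0.04691648; term = 0.04691648²·(1 − 0.03815789)·116000/58 = 4.2343286.
County 5: Wₕ = 0.31264276; term = 0.31264276²·(1 − 0.02014019)·284200/204 = 133.43034.
Sum = 337.42001.
SE = √(337.42001) = 18.37.

18.37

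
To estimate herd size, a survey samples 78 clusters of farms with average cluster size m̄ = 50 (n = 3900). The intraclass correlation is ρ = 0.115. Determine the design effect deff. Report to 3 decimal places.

deff = 1 + (50 − 1)·0.115 = 1 + 5.635 = 6.635.

6.635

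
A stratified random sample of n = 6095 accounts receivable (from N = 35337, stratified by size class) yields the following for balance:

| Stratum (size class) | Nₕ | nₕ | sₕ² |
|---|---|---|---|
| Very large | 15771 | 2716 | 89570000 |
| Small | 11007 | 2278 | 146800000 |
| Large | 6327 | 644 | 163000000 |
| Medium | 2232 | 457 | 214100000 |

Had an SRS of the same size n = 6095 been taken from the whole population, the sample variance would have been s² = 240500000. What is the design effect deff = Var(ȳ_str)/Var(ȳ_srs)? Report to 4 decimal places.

Var(ȳ_str) = Σ Wₕ²(1−fₕ)sₕ²/nₕ with Wₕ = Nₕ/35337:
  Very large: (15771/35337)²·(1−2716/15771)·89570000/2716 = 5437.6289
  Small: (11007/35337)²·(1−2278/11007)·146800000/2278 = 4958.4558
  Large: (6327/35337)²·(1−644/6327)·163000000/644 = 7288.1596
  Medium: (2232/35337)²·(1−457/2232)·214100000/457 = 1486.393
  → Var(ȳ_str) = 19170.637.
Var(ȳ_srs) = (1 − 6095/35337)·240500000/6095 = 32652.675.
deff = 19170.637 / 32652.675 = 0.5871.

0.5871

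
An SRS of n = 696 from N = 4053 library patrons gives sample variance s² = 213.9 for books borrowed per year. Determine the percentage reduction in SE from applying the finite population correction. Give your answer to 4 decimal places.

f = n/N = 696/4053 = 0.17172465.
SE_no-fpc = √(s²/n) = 0.55437134; SE_fpc = √((1−f)s²/n) = 0.50453133.
Ratio = √(1−f) = 0.91009634. Reduction = 100·(1 − 0.91009634) = 8.9904%.

8.9904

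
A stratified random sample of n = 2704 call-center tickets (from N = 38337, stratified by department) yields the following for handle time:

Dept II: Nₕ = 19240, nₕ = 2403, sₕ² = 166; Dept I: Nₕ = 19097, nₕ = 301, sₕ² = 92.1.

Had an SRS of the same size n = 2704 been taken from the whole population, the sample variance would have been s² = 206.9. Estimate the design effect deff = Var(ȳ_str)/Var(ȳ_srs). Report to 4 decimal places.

Var(ȳ_str) = Σ Wₕ²(1−fₕ)sₕ²/nₕ with Wₕ = Nₕ/38337:
  Dept II: (19240/38337)²·(1−2403/19240)·166/2403 = 0.015226071
  Dept I: (19097/38337)²·(1−301/19097)·92.1/301 = 0.074728707
  → Var(ȳ_str) = 0.089954778.
Var(ȳ_srs) = (1 − 2704/38337)·206.9/2704 = 0.071119397.
deff = 0.089954778 / 0.071119397 = 1.2648.

1.2648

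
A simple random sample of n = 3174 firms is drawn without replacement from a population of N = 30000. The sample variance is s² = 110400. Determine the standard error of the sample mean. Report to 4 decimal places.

Under SRS without replacement, Var(ȳ) = (1 − f)·s²/n with f = n/N = 3174/30000 = 0.10580000.
Var(ȳ) = (1 − 0.10580000)·110400/3174 = 0.89420000·34.782609 = 31.102609.
SE(ȳ) = √(31.102609) = 5.5770.

5.5770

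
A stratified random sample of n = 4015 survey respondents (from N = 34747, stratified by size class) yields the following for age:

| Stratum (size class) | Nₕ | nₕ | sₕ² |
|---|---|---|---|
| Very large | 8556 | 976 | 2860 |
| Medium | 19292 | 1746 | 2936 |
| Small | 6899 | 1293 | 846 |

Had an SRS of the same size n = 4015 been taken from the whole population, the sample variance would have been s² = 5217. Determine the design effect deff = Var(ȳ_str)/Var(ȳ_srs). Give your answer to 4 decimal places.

Var(ȳ_str) = Σ Wₕ²(1−fₕ)sₕ²/nₕ with Wₕ = Nₕ/34747:
  Very large: (8556/34747)²·(1−976/8556)·2860/976 = 0.1574061
  Medium: (19292/34747)²·(1−1746/19292)·2936/1746 = 0.47144666
  Small: (6899/34747)²·(1−1293/6899)·846/1293 = 0.020959284
  → Var(ȳ_str) = 0.64981204.
Var(ȳ_srs) = (1 − 4015/34747)·5217/4015 = 1.1492349.
deff = 0.64981204 / 1.1492349 = 0.5654.

0.5654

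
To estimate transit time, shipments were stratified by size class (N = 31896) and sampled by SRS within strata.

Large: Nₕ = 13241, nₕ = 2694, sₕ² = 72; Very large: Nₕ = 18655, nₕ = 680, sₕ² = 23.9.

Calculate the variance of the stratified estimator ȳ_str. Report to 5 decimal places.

Var(ȳ_str) = Σₕ Wₕ²(1 − fₕ)sₕ²/nₕ with Wₕ = Nₕ/N, N = 31896.
Large: Wₕ = 0.41513042; term = 0.41513042²·(1 − 0.20345895)·72/2694 = 0.0036686999.
Very large: Wₕ = 0.58486958; term = 0.58486958²·(1 − 0.03645135)·23.9/680 = 0.011584591.
Sum = 0.015253291.

0.01525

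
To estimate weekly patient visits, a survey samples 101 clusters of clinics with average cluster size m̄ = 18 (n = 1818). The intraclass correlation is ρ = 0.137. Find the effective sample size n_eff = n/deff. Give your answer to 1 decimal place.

546.1

deff = 1 + (18 − 1)·0.137 = 1 + 2.329 = 3.329.
n_eff = 1818 / 3.329 = 546.1.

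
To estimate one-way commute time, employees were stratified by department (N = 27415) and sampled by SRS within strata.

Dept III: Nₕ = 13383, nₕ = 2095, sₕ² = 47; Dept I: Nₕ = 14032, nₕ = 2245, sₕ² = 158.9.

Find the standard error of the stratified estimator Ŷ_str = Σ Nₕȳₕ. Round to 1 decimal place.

3885.3

Var(Ŷ_str) = Σₕ Nₕ²(1 − fₕ)sₕ²/nₕ.
Dept III: 13383²·(1 − 2095/13383)·47/2095 = 3.3890994 × 10^6.
Dept I: 14032²·(1 − 2245/14032)·158.9/2245 = 1.170659 × 10^7.
Sum = 1.5095689 × 10^7.
SE = √(1.5095689 × 10^7) = 3885.3.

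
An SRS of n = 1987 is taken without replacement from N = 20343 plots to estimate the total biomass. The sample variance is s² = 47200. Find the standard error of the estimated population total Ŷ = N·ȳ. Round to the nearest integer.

Var(Ŷ) = N²·Var(ȳ) = N²·(1 − n/N)·s²/n.
f = 1987/20343 = 0.09767488; Var(ȳ) = 0.90232512·47200/1987 = 21.434195.
Var(Ŷ) = 20343² · 21.434195 = 8.8702769 × 10^9.
SE(Ŷ) = √(8.8702769 × 10^9) = 94182.

94182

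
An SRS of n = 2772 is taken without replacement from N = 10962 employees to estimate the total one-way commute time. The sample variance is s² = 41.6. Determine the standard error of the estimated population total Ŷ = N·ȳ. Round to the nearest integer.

1161

Var(Ŷ) = N²·Var(ȳ) = N²·(1 − n/N)·s²/n.
f = 2772/10962 = 0.25287356; Var(ȳ) = 0.74712644·41.6/2772 = 0.011212287.
Var(Ŷ) = 10962² · 0.011212287 = 1.3473294 × 10^6.
SE(Ŷ) = √(1.3473294 × 10^6) = 1161.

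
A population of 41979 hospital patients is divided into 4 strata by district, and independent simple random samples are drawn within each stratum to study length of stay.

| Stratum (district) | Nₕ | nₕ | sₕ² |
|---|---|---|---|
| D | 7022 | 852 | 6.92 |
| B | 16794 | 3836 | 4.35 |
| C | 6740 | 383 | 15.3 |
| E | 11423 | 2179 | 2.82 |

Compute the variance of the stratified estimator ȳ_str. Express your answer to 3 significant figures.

0.00139

Var(ȳ_str) = Σₕ Wₕ²(1 − fₕ)sₕ²/nₕ with Wₕ = Nₕ/N, N = 41979.
D: Wₕ = 0.16727411; term = 0.16727411²·(1 − 0.12133295)·6.92/852 = 1.9968632 × 10^-4.
B: Wₕ = 0.40005717; term = 0.40005717²·(1 − 0.22841491)·4.35/3836 = 1.4003565 × 10^-4.
C: Wₕ = 0.16055647; term = 0.16055647²·(1 − 0.05682493)·15.3/383 = 9.7127137 × 10^-4.
E: Wₕ = 0.27211225; term = 0.27211225²·(1 − 0.19075549)·2.82/2179 = 7.7547502 × 10^-5.
Sum = 0.0013885408.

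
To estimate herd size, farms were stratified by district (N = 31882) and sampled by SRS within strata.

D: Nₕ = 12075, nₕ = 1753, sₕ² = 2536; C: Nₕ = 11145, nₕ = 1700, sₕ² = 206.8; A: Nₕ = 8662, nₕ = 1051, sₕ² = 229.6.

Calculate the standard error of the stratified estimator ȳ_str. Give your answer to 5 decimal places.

Var(ȳ_str) = Σₕ Wₕ²(1 − fₕ)sₕ²/nₕ with Wₕ = Nₕ/N, N = 31882.
D: Wₕ = 0.37874036; term = 0.37874036²·(1 − 0.14517598)·2536/1753 = 0.17738922.
C: Wₕ = 0.34957029; term = 0.34957029²·(1 − 0.15253477)·206.8/1700 = 0.012597737.
A: Wₕ = 0.27168935; term = 0.27168935²·(1 − 0.12133456)·229.6/1051 = 0.014168959.
Sum = 0.20415592.
SE = √(0.20415592) = 0.45184.

0.45184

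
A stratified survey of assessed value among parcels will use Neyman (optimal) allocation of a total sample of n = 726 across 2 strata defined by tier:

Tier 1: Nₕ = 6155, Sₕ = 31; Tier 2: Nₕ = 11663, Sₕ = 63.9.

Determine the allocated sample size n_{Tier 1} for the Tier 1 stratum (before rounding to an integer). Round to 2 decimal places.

147.99

Neyman allocation: nₕ = n·NₕSₕ / Σⱼ NⱼSⱼ.
Σ NⱼSⱼ = 6155·31 + 11663·63.9 = 936070.7.
n_{Tier 1} = 726·6155·31 / 936070.7 = 147.99.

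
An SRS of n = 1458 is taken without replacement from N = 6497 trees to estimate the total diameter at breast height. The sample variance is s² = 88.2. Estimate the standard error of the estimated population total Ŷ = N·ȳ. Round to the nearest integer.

1407

Var(Ŷ) = N²·Var(ȳ) = N²·(1 − n/N)·s²/n.
f = 1458/6497 = 0.22441127; Var(ȳ) = 0.77558873·88.2/1458 = 0.046918331.
Var(Ŷ) = 6497² · 0.046918331 = 1.9804701 × 10^6.
SE(Ŷ) = √(1.9804701 × 10^6) = 1407.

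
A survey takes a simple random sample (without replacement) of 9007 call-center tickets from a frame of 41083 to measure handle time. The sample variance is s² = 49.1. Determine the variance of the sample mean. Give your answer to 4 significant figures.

0.004256

Under SRS without replacement, Var(ȳ) = (1 − f)·s²/n with f = n/N = 9007/41083 = 0.21923910.
Var(ȳ) = (1 − 0.21923910)·49.1/9007 = 0.78076090·0.0054513156 = 0.0042561741.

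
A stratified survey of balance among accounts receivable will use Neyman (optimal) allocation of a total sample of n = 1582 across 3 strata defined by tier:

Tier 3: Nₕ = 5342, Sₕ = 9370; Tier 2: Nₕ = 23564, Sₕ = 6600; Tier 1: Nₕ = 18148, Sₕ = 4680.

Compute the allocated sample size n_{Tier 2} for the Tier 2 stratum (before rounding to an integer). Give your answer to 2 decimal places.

846.91

Neyman allocation: nₕ = n·NₕSₕ / Σⱼ NⱼSⱼ.
Σ NⱼSⱼ = 5342·9370 + 23564·6600 + 18148·4680 = 2.9050958 × 10^8.
n_{Tier 2} = 1582·23564·6600 / (2.9050958 × 10^8) = 846.91.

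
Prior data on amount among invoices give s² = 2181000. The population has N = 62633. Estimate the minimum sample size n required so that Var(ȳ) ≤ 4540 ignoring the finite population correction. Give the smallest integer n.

481

Without fpc, n₀ = s²/D = 2181000/4540 = 480.3965.
Rounding up, n = 481.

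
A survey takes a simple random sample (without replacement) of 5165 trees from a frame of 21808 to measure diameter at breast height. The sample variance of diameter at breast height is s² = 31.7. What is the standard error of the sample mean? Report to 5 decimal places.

0.06844

Under SRS without replacement, Var(ȳ) = (1 − f)·s²/n with f = n/N = 5165/21808 = 0.23683969.
Var(ȳ) = (1 − 0.23683969)·31.7/5165 = 0.76316031·0.0061374637 = 0.0046838687.
SE(ȳ) = √(0.0046838687) = 0.06844.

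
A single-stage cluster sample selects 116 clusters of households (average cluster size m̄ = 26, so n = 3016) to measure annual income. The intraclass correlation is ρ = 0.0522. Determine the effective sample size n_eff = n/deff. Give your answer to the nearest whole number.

deff = 1 + (26 − 1)·0.0522 = 1 + 1.305 = 2.305.
n_eff = 3016 / 2.305 = 1308.

1308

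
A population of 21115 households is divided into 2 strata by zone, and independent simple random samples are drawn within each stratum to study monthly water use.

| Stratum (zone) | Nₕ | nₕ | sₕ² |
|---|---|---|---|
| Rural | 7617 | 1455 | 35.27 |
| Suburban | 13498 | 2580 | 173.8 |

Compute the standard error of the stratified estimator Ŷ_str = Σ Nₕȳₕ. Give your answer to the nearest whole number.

Var(Ŷ_str) = Σₕ Nₕ²(1 − fₕ)sₕ²/nₕ.
Rural: 7617²·(1 − 1455/7617)·35.27/1455 = 1.1377533 × 10^6.
Suburban: 13498²·(1 − 2580/13498)·173.8/2580 = 9.9275614 × 10^6.
Sum = 1.1065315 × 10^7.
SE = √(1.1065315 × 10^7) = 3326.

3326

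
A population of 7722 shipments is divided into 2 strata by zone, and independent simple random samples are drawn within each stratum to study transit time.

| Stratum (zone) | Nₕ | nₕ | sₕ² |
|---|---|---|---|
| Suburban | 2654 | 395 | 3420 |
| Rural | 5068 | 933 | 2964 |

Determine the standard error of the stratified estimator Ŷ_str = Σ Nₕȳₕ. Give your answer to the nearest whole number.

Var(Ŷ_str) = Σₕ Nₕ²(1 − fₕ)sₕ²/nₕ.
Suburban: 2654²·(1 − 395/2654)·3420/395 = 5.1909418 × 10^7.
Rural: 5068²·(1 − 933/5068)·2964/933 = 6.6574617 × 10^7.
Sum = 1.1848404 × 10^8.
SE = √(1.1848404 × 10^8) = 10885.

10885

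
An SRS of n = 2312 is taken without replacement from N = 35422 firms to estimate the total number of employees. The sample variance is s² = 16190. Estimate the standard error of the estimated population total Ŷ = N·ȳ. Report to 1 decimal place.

90624.5

Var(Ŷ) = N²·Var(ȳ) = N²·(1 − n/N)·s²/n.
f = 2312/35422 = 0.06527017; Var(ȳ) = 0.93472983·16190/2312 = 6.5455346.
Var(Ŷ) = 35422² · 6.5455346 = 8.2128006 × 10^9.
SE(Ŷ) = √(8.2128006 × 10^9) = 90624.5.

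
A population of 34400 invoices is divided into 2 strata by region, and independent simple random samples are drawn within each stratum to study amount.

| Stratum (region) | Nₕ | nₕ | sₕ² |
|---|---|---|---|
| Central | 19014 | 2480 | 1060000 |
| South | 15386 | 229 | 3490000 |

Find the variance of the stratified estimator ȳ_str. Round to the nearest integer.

Var(ȳ_str) = Σₕ Wₕ²(1 − fₕ)sₕ²/nₕ with Wₕ = Nₕ/N, N = 34400.
Central: Wₕ = 0.55273256; term = 0.55273256²·(1 − 0.13043021)·1060000/2480 = 113.55041.
South: Wₕ = 0.44726744; term = 0.44726744²·(1 − 0.01488366)·3490000/229 = 3003.3921.
Sum = 3116.9425.

3117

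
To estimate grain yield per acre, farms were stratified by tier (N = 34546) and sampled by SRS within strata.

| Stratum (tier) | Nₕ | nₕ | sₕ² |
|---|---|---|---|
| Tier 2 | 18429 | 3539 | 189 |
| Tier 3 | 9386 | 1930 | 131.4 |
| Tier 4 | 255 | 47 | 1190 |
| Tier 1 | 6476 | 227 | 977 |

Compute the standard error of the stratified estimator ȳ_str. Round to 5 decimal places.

Var(ȳ_str) = Σₕ Wₕ²(1 − fₕ)sₕ²/nₕ with Wₕ = Nₕ/N, N = 34546.
Tier 2: Wₕ = 0.53346263; term = 0.53346263²·(1 − 0.19203429)·189/3539 = 0.012279542.
Tier 3: Wₕ = 0.27169571; term = 0.27169571²·(1 − 0.20562540)·131.4/1930 = 0.0039923533.
Tier 4: Wₕ = 0.00738146; term = 0.00738146²·(1 − 0.18431373)·1190/47 = 0.0011252709.
Tier 1: Wₕ = 0.18746020; term = 0.18746020²·(1 − 0.03505250)·977/227 = 0.14594544.
Sum = 0.16334261.
SE = √(0.16334261) = 0.40416.

0.40416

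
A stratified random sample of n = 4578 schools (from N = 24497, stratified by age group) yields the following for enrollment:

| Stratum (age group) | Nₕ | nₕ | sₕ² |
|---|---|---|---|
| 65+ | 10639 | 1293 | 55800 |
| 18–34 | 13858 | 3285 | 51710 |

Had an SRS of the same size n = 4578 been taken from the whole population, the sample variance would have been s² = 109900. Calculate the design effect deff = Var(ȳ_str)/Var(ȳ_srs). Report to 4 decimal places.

0.5632

Var(ȳ_str) = Σ Wₕ²(1−fₕ)sₕ²/nₕ with Wₕ = Nₕ/24497:
  65+: (10639/24497)²·(1−1293/10639)·55800/1293 = 7.1505007
  18–34: (13858/24497)²·(1−3285/13858)·51710/3285 = 3.8433696
  → Var(ȳ_str) = 10.99387.
Var(ȳ_srs) = (1 − 4578/24497)·109900/4578 = 19.519853.
deff = 10.99387 / 19.519853 = 0.5632.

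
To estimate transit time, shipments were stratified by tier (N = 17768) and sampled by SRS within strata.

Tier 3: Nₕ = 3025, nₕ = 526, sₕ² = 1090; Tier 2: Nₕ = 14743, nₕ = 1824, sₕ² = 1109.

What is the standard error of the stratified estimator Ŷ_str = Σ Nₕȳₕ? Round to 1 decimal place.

11466.0

Var(Ŷ_str) = Σₕ Nₕ²(1 − fₕ)sₕ²/nₕ.
Tier 3: 3025²·(1 − 526/3025)·1090/526 = 1.5665072 × 10^7.
Tier 2: 14743²·(1 − 1824/14743)·1109/1824 = 1.1580344 × 10^8.
Sum = 1.3146851 × 10^8.
SE = √(1.3146851 × 10^8) = 11466.0.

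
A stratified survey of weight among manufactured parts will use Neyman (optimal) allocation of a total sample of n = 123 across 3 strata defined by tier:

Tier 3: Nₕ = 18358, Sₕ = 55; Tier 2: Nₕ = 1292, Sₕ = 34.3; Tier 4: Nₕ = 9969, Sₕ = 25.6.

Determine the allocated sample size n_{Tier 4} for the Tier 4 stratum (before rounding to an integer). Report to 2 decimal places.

Neyman allocation: nₕ = n·NₕSₕ / Σⱼ NⱼSⱼ.
Σ NⱼSⱼ = 18358·55 + 1292·34.3 + 9969·25.6 = 1.309212 × 10^6.
n_{Tier 4} = 123·9969·25.6 / (1.309212 × 10^6) = 23.98.

23.98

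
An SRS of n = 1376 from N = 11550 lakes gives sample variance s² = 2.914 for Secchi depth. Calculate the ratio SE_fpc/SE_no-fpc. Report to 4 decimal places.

0.9385

f = n/N = 1376/11550 = 0.11913420.
SE_no-fpc = √(s²/n) = 0.046018828; SE_fpc = √((1−f)s²/n) = 0.043190719.
Ratio = √(1−f) = 0.93854451.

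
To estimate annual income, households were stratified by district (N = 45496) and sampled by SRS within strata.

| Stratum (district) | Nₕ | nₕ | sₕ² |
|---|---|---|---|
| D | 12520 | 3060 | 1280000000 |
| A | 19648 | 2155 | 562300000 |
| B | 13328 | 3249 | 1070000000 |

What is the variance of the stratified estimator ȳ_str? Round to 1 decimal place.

88635.3

Var(ȳ_str) = Σₕ Wₕ²(1 − fₕ)sₕ²/nₕ with Wₕ = Nₕ/N, N = 45496.
D: Wₕ = 0.27518903; term = 0.27518903²·(1 − 0.24440895)·1280000000/3060 = 23935.229.
A: Wₕ = 0.43186214; term = 0.43186214²·(1 − 0.10968037)·562300000/2155 = 43326.841.
B: Wₕ = 0.29294883; term = 0.29294883²·(1 − 0.24377251)·1070000000/3249 = 21373.225.
Sum = 88635.295.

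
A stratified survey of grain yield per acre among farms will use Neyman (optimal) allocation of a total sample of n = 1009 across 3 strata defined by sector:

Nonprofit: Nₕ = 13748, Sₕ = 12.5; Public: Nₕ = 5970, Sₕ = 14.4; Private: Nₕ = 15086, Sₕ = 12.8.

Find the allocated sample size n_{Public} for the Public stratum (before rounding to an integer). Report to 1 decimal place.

192.4

Neyman allocation: nₕ = n·NₕSₕ / Σⱼ NⱼSⱼ.
Σ NⱼSⱼ = 13748·12.5 + 5970·14.4 + 15086·12.8 = 450918.8.
n_{Public} = 1009·5970·14.4 / 450918.8 = 192.4.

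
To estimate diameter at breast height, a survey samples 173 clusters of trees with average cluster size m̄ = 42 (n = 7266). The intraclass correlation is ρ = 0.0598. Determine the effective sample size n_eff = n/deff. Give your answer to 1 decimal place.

deff = 1 + (42 − 1)·0.0598 = 1 + 2.4518 = 3.4518.
n_eff = 7266 / 3.4518 = 2105.0.

2105.0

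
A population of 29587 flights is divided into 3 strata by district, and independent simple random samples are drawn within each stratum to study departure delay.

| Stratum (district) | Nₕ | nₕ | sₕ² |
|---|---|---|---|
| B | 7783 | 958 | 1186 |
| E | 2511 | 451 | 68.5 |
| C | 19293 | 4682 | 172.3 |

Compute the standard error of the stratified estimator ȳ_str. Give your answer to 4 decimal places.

Var(ȳ_str) = Σₕ Wₕ²(1 − fₕ)sₕ²/nₕ with Wₕ = Nₕ/N, N = 29587.
B: Wₕ = 0.26305472; term = 0.26305472²·(1 − 0.12308878)·1186/958 = 0.075121976.
E: Wₕ = 0.08486835; term = 0.08486835²·(1 − 0.17960972)·68.5/451 = 8.9748273 × 10^-4.
C: Wₕ = 0.65207693; term = 0.65207693²·(1 − 0.24267869)·172.3/4682 = 0.011850365.
Sum = 0.087869824.
SE = √(0.087869824) = 0.2964.

0.2964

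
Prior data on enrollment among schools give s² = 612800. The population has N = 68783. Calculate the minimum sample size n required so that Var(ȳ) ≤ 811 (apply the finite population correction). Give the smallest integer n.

Without fpc, n₀ = s²/D = 612800/811 = 755.6104.
With fpc, (1 − n/N)·s²/n ≤ D requires n ≥ n₀/(1 + n₀/N) = 755.6104/(1 + 755.6104/68783) = 747.3999.
Rounding up, n = 748.

748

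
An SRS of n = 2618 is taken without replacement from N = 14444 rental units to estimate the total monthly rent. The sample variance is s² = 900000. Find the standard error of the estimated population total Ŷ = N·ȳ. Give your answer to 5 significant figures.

Var(Ŷ) = N²·Var(ȳ) = N²·(1 − n/N)·s²/n.
f = 2618/14444 = 0.18125173; Var(ȳ) = 0.81874827·900000/2618 = 281.46426.
Var(Ŷ) = 14444² · 281.46426 = 5.8721645 × 10^10.
SE(Ŷ) = √(5.8721645 × 10^10) = 242330.

242330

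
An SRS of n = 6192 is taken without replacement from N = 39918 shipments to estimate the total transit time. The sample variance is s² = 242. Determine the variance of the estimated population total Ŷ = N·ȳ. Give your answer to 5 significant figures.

5.2616 × 10^7

Var(Ŷ) = N²·Var(ȳ) = N²·(1 − n/N)·s²/n.
f = 6192/39918 = 0.15511799; Var(ȳ) = 0.84488201·242/6192 = 0.033020259.
Var(Ŷ) = 39918² · 0.033020259 = 5.2616024 × 10^7.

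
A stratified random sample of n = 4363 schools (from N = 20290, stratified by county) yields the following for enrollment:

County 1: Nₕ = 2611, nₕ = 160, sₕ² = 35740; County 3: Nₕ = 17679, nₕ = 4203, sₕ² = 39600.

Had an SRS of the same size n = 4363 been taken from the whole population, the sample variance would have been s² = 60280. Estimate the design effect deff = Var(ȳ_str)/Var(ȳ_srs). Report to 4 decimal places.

0.8229

Var(ȳ_str) = Σ Wₕ²(1−fₕ)sₕ²/nₕ with Wₕ = Nₕ/20290:
  County 1: (2611/20290)²·(1−160/2611)·35740/160 = 3.4723273
  County 3: (17679/20290)²·(1−4203/17679)·39600/4203 = 5.4524338
  → Var(ȳ_str) = 8.9247611.
Var(ȳ_srs) = (1 − 4363/20290)·60280/4363 = 10.84526.
deff = 8.9247611 / 10.84526 = 0.8229.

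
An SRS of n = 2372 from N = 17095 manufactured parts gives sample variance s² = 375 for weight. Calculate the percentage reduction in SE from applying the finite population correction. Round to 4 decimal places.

f = n/N = 2372/17095 = 0.13875402.
SE_no-fpc = √(s²/n) = 0.39761091; SE_fpc = √((1−f)s²/n) = 0.3689962.
Ratio = √(1−f) = 0.92803339. Reduction = 100·(1 − 0.92803339) = 7.1967%.

7.1967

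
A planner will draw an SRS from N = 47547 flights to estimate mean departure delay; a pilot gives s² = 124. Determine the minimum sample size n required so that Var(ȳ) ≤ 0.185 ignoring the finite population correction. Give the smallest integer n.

Without fpc, n₀ = s²/D = 124/0.185 = 670.2703.
Rounding up, n = 671.

671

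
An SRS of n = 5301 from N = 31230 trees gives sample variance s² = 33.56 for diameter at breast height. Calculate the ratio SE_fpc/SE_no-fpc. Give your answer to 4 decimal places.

0.9112

f = n/N = 5301/31230 = 0.16974063.
SE_no-fpc = √(s²/n) = 0.079566833; SE_fpc = √((1−f)s²/n) = 0.07250016.
Ratio = √(1−f) = 0.91118569.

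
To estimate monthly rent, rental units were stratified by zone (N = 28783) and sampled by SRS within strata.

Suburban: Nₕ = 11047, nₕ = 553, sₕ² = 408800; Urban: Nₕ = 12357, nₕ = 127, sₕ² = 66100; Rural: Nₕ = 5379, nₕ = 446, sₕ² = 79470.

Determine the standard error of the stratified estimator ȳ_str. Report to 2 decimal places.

Var(ȳ_str) = Σₕ Wₕ²(1 − fₕ)sₕ²/nₕ with Wₕ = Nₕ/N, N = 28783.
Suburban: Wₕ = 0.38380294; term = 0.38380294²·(1 − 0.05005884)·408800/553 = 103.44251.
Urban: Wₕ = 0.42931592; term = 0.42931592²·(1 − 0.01027758)·66100/127 = 94.943476.
Rural: Wₕ = 0.18688115; term = 0.18688115²·(1 − 0.08291504)·79470/446 = 5.7070135.
Sum = 204.093.
SE = √(204.093) = 14.29.

14.29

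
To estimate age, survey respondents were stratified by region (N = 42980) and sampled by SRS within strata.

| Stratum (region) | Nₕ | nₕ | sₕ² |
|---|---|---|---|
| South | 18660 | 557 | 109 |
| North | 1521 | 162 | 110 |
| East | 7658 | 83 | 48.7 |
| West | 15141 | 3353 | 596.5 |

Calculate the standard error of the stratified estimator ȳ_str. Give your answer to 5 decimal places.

0.26862

Var(ȳ_str) = Σₕ Wₕ²(1 − fₕ)sₕ²/nₕ with Wₕ = Nₕ/N, N = 42980.
South: Wₕ = 0.43415542; term = 0.43415542²·(1 − 0.02984995)·109/557 = 0.035784971.
North: Wₕ = 0.03538855; term = 0.03538855²·(1 − 0.10650888)·110/162 = 7.5978991 × 10^-4.
East: Wₕ = 0.17817590; term = 0.17817590²·(1 − 0.01083834)·48.7/83 = 0.018425363.
West: Wₕ = 0.35228013; term = 0.35228013²·(1 − 0.22145169)·596.5/3353 = 0.017188531.
Sum = 0.072158655.
SE = √(0.072158655) = 0.26862.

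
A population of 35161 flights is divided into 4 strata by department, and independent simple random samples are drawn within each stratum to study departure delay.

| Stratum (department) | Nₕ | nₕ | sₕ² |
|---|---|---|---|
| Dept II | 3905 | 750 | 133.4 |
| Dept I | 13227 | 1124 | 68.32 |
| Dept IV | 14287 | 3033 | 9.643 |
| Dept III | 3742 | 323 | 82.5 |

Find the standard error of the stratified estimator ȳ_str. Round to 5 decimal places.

0.11269

Var(ȳ_str) = Σₕ Wₕ²(1 − fₕ)sₕ²/nₕ with Wₕ = Nₕ/N, N = 35161.
Dept II: Wₕ = 0.11106055; term = 0.11106055²·(1 − 0.19206146)·133.4/750 = 0.0017725257.
Dept I: Wₕ = 0.37618384; term = 0.37618384²·(1 − 0.08497770)·68.32/1124 = 0.0078707025.
Dept IV: Wₕ = 0.40633088; term = 0.40633088²·(1 − 0.21229089)·9.643/3033 = 4.1349025 × 10^-4.
Dept III: Wₕ = 0.10642473; term = 0.10642473²·(1 − 0.08631748)·82.5/323 = 0.0026432112.
Sum = 0.01269993.
SE = √(0.01269993) = 0.11269.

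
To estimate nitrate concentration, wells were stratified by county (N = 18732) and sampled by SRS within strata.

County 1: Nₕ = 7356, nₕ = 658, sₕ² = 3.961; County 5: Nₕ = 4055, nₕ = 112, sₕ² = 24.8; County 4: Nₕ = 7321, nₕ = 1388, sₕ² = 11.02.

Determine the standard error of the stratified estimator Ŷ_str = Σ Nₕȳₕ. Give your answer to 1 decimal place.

2045.0

Var(Ŷ_str) = Σₕ Nₕ²(1 − fₕ)sₕ²/nₕ.
County 1: 7356²·(1 − 658/7356)·3.961/658 = 296596.36.
County 5: 4055²·(1 − 112/4055)·24.8/112 = 3.5403915 × 10^6.
County 4: 7321²·(1 − 1388/7321)·11.02/1388 = 344855.28.
Sum = 4.1818431 × 10^6.
SE = √(4.1818431 × 10^6) = 2045.0.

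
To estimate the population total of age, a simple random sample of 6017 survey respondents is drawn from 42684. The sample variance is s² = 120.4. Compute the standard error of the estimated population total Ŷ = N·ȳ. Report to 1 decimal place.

Var(Ŷ) = N²·Var(ȳ) = N²·(1 − n/N)·s²/n.
f = 6017/42684 = 0.14096617; Var(ȳ) = 0.85903383·120.4/6017 = 0.017189243.
Var(Ŷ) = 42684² · 0.017189243 = 3.1317492 × 10^7.
SE(Ŷ) = √(3.1317492 × 10^7) = 5596.2.

5596.2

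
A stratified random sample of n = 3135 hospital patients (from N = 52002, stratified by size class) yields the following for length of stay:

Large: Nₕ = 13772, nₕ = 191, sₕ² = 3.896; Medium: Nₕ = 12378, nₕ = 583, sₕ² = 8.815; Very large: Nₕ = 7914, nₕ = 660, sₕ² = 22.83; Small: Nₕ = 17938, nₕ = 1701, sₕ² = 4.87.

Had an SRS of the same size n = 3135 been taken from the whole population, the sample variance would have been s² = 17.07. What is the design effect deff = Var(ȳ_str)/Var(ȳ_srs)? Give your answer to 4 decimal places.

0.6391

Var(ȳ_str) = Σ Wₕ²(1−fₕ)sₕ²/nₕ with Wₕ = Nₕ/52002:
  Large: (13772/52002)²·(1−191/13772)·3.896/191 = 0.0014108286
  Medium: (12378/52002)²·(1−583/12378)·8.815/583 = 8.1632311 × 10^-4
  Very large: (7914/52002)²·(1−660/7914)·22.83/660 = 7.3433712 × 10^-4
  Small: (17938/52002)²·(1−1701/17938)·4.87/1701 = 3.0836449 × 10^-4
  → Var(ȳ_str) = 0.0032698533.
Var(ȳ_srs) = (1 − 3135/52002)·17.07/3135 = 0.0051167195.
deff = 0.0032698533 / 0.0051167195 = 0.6391.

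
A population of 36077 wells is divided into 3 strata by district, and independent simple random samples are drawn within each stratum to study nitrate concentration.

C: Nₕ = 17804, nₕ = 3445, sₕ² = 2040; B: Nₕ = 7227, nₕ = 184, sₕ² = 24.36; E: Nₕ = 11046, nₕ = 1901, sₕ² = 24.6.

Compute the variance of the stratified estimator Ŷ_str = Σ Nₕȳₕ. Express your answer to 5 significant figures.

1.5943 × 10^8

Var(Ŷ_str) = Σₕ Nₕ²(1 − fₕ)sₕ²/nₕ.
C: 17804²·(1 − 3445/17804)·2040/3445 = 1.5138496 × 10^8.
B: 7227²·(1 − 184/7227)·24.36/184 = 6.7386857 × 10^6.
E: 11046²·(1 − 1901/11046)·24.6/1901 = 1.3071991 × 10^6.
Sum = 1.5943084 × 10^8.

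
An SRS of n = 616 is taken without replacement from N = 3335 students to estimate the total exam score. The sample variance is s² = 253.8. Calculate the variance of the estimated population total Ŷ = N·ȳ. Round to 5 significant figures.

Var(Ŷ) = N²·Var(ȳ) = N²·(1 − n/N)·s²/n.
f = 616/3335 = 0.18470765; Var(ȳ) = 0.81529235·253.8/616 = 0.33591104.
Var(Ŷ) = 3335² · 0.33591104 = 3.7360782 × 10^6.

3.7361 × 10^6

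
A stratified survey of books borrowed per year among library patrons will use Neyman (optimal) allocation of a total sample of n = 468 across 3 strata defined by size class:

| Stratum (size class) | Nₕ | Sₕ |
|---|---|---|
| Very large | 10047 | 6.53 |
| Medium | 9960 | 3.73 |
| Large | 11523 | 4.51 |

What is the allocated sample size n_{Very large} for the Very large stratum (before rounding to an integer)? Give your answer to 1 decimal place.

198.4

Neyman allocation: nₕ = n·NₕSₕ / Σⱼ NⱼSⱼ.
Σ NⱼSⱼ = 10047·6.53 + 9960·3.73 + 11523·4.51 = 154726.44.
n_{Very large} = 468·10047·6.53 / 154726.44 = 198.4.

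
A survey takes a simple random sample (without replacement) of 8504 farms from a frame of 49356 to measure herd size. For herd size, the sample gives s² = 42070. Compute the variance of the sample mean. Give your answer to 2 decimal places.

Under SRS without replacement, Var(ȳ) = (1 − f)·s²/n with f = n/N = 8504/49356 = 0.17229921.
Var(ȳ) = (1 − 0.17229921)·42070/8504 = 0.82770079·4.9470837 = 4.0947051.

4.09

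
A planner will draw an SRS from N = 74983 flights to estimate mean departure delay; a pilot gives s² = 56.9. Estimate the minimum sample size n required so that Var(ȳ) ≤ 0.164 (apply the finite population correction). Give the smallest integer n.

Without fpc, n₀ = s²/D = 56.9/0.164 = 346.9512.
With fpc, (1 − n/N)·s²/n ≤ D requires n ≥ n₀/(1 + n₀/N) = 346.9512/(1 + 346.9512/74983) = 345.3532.
Rounding up, n = 346.

346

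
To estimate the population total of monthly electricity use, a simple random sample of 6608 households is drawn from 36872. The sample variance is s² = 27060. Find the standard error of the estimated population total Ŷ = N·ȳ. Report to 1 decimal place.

Var(Ŷ) = N²·Var(ȳ) = N²·(1 − n/N)·s²/n.
f = 6608/36872 = 0.17921458; Var(ȳ) = 0.82078542·27060/6608 = 3.3611461.
Var(Ŷ) = 36872² · 3.3611461 = 4.5696273 × 10^9.
SE(Ŷ) = √(4.5696273 × 10^9) = 67599.0.

67599.0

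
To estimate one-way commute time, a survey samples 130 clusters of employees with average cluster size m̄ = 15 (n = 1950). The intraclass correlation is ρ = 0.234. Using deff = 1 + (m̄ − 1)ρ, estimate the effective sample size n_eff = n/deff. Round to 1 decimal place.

456.0

deff = 1 + (15 − 1)·0.234 = 1 + 3.276 = 4.276.
n_eff = 1950 / 4.276 = 456.0.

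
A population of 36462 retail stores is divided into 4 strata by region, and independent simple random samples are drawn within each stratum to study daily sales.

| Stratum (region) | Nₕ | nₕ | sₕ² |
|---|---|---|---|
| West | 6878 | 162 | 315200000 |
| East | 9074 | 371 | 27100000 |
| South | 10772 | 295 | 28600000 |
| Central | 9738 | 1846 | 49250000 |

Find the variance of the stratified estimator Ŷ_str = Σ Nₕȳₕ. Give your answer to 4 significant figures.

Var(Ŷ_str) = Σₕ Nₕ²(1 − fₕ)sₕ²/nₕ.
West: 6878²·(1 − 162/6878)·315200000/162 = 8.9876066 × 10^13.
East: 9074²·(1 − 371/9074)·27100000/371 = 5.7685032 × 10^12.
South: 10772²·(1 − 295/10772)·28600000/295 = 1.0941511 × 10^13.
Central: 9738²·(1 − 1846/9738)·49250000/1846 = 2.050366 × 10^12.
Sum = 1.0863645 × 10^14.

1.086 × 10^14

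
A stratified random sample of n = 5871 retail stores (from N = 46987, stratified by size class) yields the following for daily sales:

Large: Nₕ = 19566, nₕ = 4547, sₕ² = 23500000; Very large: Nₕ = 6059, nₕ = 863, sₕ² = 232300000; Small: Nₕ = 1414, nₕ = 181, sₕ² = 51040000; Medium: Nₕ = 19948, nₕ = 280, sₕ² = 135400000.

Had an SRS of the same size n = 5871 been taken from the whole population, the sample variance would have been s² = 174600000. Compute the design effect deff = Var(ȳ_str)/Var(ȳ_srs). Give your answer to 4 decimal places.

3.4847

Var(ȳ_str) = Σ Wₕ²(1−fₕ)sₕ²/nₕ with Wₕ = Nₕ/46987:
  Large: (19566/46987)²·(1−4547/19566)·23500000/4547 = 687.90828
  Very large: (6059/46987)²·(1−863/6059)·232300000/863 = 3838.4251
  Small: (1414/46987)²·(1−181/1414)·51040000/181 = 222.68407
  Medium: (19948/46987)²·(1−280/19948)·135400000/280 = 85933.947
  → Var(ȳ_str) = 90682.964.
Var(ȳ_srs) = (1 − 5871/46987)·174600000/5871 = 26023.476.
deff = 90682.964 / 26023.476 = 3.4847.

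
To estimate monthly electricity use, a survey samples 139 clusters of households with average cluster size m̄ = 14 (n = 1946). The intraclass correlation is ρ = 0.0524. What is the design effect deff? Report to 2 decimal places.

1.68

deff = 1 + (14 − 1)·0.0524 = 1 + 0.6812 = 1.6812.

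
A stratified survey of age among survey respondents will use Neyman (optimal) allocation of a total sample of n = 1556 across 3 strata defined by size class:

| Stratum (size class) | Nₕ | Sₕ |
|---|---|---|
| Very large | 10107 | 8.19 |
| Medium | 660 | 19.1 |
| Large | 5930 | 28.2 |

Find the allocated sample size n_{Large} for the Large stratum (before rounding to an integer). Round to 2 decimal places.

990.84

Neyman allocation: nₕ = n·NₕSₕ / Σⱼ NⱼSⱼ.
Σ NⱼSⱼ = 10107·8.19 + 660·19.1 + 5930·28.2 = 262608.33.
n_{Large} = 1556·5930·28.2 / 262608.33 = 990.84.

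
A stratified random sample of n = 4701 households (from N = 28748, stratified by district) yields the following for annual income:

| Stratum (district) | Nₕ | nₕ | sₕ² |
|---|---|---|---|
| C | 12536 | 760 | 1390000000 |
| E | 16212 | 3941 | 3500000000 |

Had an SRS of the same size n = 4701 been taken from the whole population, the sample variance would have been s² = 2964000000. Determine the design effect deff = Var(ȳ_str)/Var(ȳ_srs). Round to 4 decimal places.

Var(ȳ_str) = Σ Wₕ²(1−fₕ)sₕ²/nₕ with Wₕ = Nₕ/28748:
  C: (12536/28748)²·(1−760/12536)·1390000000/760 = 326695.17
  E: (16212/28748)²·(1−3941/16212)·3500000000/3941 = 213777.94
  → Var(ȳ_str) = 540473.11.
Var(ȳ_srs) = (1 − 4701/28748)·2964000000/4701 = 527401.32.
deff = 540473.11 / 527401.32 = 1.0248.

1.0248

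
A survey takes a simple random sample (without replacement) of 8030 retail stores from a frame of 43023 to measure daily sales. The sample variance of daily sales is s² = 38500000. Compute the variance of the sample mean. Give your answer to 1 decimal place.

3899.7

Under SRS without replacement, Var(ȳ) = (1 − f)·s²/n with f = n/N = 8030/43023 = 0.18664435.
Var(ȳ) = (1 − 0.18664435)·38500000/8030 = 0.81335565·4794.5205 = 3899.6504.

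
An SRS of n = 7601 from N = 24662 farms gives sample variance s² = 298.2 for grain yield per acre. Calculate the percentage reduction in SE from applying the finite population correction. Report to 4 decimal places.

16.8259

f = n/N = 7601/24662 = 0.30820696.
SE_no-fpc = √(s²/n) = 0.19806989; SE_fpc = √((1−f)s²/n) = 0.16474284.
Ratio = √(1−f) = 0.83174097. Reduction = 100·(1 − 0.83174097) = 16.8259%.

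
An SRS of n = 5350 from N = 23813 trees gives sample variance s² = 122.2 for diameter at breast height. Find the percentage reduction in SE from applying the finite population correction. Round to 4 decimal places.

11.9470

f = n/N = 5350/23813 = 0.22466720.
SE_no-fpc = √(s²/n) = 0.15113279; SE_fpc = √((1−f)s²/n) = 0.13307694.
Ratio = √(1−f) = 0.88052984. Reduction = 100·(1 − 0.88052984) = 11.9470%.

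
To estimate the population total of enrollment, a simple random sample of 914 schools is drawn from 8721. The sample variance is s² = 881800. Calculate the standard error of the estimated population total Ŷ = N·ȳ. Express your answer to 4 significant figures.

Var(Ŷ) = N²·Var(ȳ) = N²·(1 − n/N)·s²/n.
f = 914/8721 = 0.10480449; Var(ȳ) = 0.89519551·881800/914 = 863.65798.
Var(Ŷ) = 8721² · 863.65798 = 6.5686234 × 10^10.
SE(Ŷ) = √(6.5686234 × 10^10) = 256300.

256300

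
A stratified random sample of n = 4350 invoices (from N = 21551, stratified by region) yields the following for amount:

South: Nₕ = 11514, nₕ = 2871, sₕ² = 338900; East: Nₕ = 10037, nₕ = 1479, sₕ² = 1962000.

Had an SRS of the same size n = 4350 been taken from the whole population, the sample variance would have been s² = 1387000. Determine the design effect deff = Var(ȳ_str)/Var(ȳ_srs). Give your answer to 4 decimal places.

Var(ȳ_str) = Σ Wₕ²(1−fₕ)sₕ²/nₕ with Wₕ = Nₕ/21551:
  South: (11514/21551)²·(1−2871/11514)·338900/2871 = 25.292646
  East: (10037/21551)²·(1−1479/10037)·1962000/1479 = 245.34216
  → Var(ȳ_str) = 270.63481.
Var(ȳ_srs) = (1 − 4350/21551)·1387000/4350 = 254.49161.
deff = 270.63481 / 254.49161 = 1.0634.

1.0634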